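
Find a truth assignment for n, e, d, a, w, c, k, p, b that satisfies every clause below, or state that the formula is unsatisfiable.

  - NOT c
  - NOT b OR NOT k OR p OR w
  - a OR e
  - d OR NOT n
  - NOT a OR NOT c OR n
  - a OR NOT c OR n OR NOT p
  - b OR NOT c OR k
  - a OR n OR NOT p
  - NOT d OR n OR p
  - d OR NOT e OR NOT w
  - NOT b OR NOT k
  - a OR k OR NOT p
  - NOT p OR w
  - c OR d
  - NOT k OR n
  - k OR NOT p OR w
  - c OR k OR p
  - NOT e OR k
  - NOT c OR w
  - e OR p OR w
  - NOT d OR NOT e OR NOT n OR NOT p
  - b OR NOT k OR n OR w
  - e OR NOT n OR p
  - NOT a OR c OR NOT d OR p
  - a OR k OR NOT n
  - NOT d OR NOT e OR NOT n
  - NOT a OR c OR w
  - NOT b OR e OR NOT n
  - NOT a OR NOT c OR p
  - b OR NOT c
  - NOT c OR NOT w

Unit clause (NOT c) forces c = False.
In (c OR d) only d is left, so d = True.
Set n = True.
  then (NOT d OR NOT e OR NOT n) forces e = False.
  then (NOT b OR e OR NOT n) forces b = False.
  then (a OR e) forces a = True.
  then (e OR NOT n OR p) forces p = True.
  then (NOT a OR c OR w) forces w = True.
Set k = True.
All clauses satisfied.

n: True, e: False, d: True, a: True, w: True, c: False, k: True, p: True, b: False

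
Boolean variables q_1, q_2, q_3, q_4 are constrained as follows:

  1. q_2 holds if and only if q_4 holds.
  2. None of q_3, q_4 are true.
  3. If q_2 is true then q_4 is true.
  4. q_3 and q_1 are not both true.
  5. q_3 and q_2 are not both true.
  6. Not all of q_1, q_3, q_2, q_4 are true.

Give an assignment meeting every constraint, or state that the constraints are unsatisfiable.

q_1 = True, q_2 = False, q_3 = False, q_4 = False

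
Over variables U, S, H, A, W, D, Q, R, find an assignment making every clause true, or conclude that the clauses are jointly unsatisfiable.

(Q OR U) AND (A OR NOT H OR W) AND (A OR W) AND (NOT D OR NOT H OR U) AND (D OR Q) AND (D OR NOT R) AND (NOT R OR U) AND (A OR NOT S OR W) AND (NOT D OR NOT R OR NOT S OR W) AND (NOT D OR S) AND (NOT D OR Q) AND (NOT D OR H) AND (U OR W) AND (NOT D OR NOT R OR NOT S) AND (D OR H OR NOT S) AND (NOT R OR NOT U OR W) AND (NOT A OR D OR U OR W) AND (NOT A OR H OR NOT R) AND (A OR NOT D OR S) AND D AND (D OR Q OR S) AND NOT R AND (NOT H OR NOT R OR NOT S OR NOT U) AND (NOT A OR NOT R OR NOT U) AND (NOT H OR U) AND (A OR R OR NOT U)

U = True, S = True, H = True, A = True, W = True, D = True, Q = True, R = False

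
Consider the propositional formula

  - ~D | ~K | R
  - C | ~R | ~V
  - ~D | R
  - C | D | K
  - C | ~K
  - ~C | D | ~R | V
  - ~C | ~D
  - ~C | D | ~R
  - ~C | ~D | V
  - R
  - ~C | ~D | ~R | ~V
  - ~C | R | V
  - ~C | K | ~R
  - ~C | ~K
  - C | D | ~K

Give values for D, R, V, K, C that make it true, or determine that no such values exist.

D: True; R: True; V: False; K: False; C: False

Unit clause (R) forces R = True.
Set D = True.
  then (~C | ~D) forces C = False.
  then (C | ~R | ~V) forces V = False.
  then (C | ~K) forces K = False.
All clauses satisfied.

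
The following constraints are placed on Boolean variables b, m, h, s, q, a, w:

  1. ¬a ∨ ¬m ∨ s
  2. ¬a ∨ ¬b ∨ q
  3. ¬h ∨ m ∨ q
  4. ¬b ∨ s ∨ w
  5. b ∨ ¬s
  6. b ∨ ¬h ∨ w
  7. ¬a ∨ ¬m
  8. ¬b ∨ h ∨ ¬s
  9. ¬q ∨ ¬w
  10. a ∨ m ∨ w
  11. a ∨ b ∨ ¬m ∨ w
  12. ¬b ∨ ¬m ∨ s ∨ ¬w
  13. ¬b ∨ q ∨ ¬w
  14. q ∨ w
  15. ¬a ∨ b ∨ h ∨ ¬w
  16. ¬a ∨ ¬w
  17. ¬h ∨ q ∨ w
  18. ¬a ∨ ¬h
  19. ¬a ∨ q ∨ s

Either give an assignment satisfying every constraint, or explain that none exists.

b = True; m = True; h = True; s = True; q = True; a = False; w = False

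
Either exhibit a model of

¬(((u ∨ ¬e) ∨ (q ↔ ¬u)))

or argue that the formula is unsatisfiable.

u=F, e=T, q=F

  ¬(((u ∨ ¬e) ∨ (q ↔ ¬u))) = True
    (u ∨ ¬e) ∨ (q ↔ ¬u) = False
      u ∨ ¬e = False
        ¬e = False
      q ↔ ¬u = False
        ¬u = True
The formula evaluates to True.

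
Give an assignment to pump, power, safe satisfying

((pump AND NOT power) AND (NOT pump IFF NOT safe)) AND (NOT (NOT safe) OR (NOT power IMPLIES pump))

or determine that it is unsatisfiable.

pump=T; power=F; safe=T

  (pump AND NOT power) AND (NOT pump IFF NOT safe) = True
    pump AND NOT power = True
      NOT power = True
    NOT pump IFF NOT safe = True
      NOT pump = False
      NOT safe = False
  NOT (NOT safe) OR (NOT power IMPLIES pump) = True
    NOT (NOT safe) = True
      NOT safe = False
    NOT power IMPLIES pump = True
      NOT power = True
Both conjuncts True, so the formula holds.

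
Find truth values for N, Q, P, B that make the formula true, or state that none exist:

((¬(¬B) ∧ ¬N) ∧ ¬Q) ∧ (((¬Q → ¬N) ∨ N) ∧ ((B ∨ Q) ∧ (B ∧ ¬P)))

N = False, Q = False, P = False, B = True

  (¬(¬B) ∧ ¬N) ∧ ¬Q = True
    ¬(¬B) ∧ ¬N = True
      ¬(¬B) = True
        ¬B = False
      ¬N = True
    ¬Q = True
  ((¬Q → ¬N) ∨ N) ∧ ((B ∨ Q) ∧ (B ∧ ¬P)) = True
    (¬Q → ¬N) ∨ N = True
      ¬Q → ¬N = True
        ¬Q = True
        ¬N = True
    (B ∨ Q) ∧ (B ∧ ¬P) = True
      B ∨ Q = True
      B ∧ ¬P = True
        ¬P = True
Both conjuncts True, so the formula holds.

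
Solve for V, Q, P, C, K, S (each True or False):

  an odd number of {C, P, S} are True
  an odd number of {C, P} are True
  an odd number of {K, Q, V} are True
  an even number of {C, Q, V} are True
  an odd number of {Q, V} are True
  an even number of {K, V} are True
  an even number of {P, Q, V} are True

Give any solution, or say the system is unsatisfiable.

Adding constraints 2, 4, 7 mod 2: every variable appears an even number of times on the left, so the left side is 0.
But the right sides sum to 1 (mod 2). 0 ≠ 1 — the system is inconsistent.

No satisfying assignment exists.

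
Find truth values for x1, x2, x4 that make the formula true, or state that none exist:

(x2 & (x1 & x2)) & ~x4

x1 = True; x2 = True; x4 = False

  x2 & (x1 & x2) = True
    x1 & x2 = True
  ~x4 = True
Both conjuncts True, so the formula holds.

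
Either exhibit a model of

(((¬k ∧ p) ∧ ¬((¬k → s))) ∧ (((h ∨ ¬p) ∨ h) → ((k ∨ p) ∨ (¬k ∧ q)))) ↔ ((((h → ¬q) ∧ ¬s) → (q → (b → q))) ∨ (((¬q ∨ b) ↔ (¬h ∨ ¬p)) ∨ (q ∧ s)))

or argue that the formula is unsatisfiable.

s = False, b = True, h = False, q = False, p = True, k = False

  (((¬k ∧ p) ∧ ¬((¬k → s))) ∧ (((h ∨ ¬p) ∨ h) → ((k ∨ p) ∨ (¬k ∧ q)))) ↔ ((((h → ¬q) ∧ ¬s) → (q → (b → q))) ∨ (((¬q ∨ b) ↔ (¬h ∨ ¬p)) ∨ (q ∧ s))) = True
    ((¬k ∧ p) ∧ ¬((¬k → s))) ∧ (((h ∨ ¬p) ∨ h) → ((k ∨ p) ∨ (¬k ∧ q))) = True
      (¬k ∧ p) ∧ ¬((¬k → s)) = True
        ¬k ∧ p = True
          ¬k = True
        ¬((¬k → s)) = True
          ¬k → s = False
            ¬k = True
      ((h ∨ ¬p) ∨ h) → ((k ∨ p) ∨ (¬k ∧ q)) = True
        (h ∨ ¬p) ∨ h = False
          h ∨ ¬p = False
            ¬p = False
        (k ∨ p) ∨ (¬k ∧ q) = True
          k ∨ p = True
          ¬k ∧ q = False
            ¬k = True
    (((h → ¬q) ∧ ¬s) → (q → (b → q))) ∨ (((¬q ∨ b) ↔ (¬h ∨ ¬p)) ∨ (q ∧ s)) = True
      ((h → ¬q) ∧ ¬s) → (q → (b → q)) = True
        (h → ¬q) ∧ ¬s = True
          h → ¬q = True
            ¬q = True
          ¬s = True
        q → (b → q) = True
          b → q = False
      ((¬q ∨ b) ↔ (¬h ∨ ¬p)) ∨ (q ∧ s) = True
        (¬q ∨ b) ↔ (¬h ∨ ¬p) = True
          ¬q ∨ b = True
            ¬q = True
          ¬h ∨ ¬p = True
            ¬h = True
            ¬p = False
        q ∧ s = False
The formula evaluates to True.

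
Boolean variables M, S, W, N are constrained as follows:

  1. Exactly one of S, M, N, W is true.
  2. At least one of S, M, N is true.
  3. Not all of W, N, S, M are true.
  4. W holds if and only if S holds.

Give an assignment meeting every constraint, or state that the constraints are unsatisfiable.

M=T, S=F, W=F, N=F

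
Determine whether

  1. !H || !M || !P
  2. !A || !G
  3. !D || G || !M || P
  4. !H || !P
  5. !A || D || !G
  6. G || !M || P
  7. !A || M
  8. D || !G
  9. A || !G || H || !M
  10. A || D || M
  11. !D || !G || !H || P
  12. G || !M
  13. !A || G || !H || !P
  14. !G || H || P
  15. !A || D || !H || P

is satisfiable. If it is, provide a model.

D: True, M: False, P: True, G: True, A: False, H: False

Try D = False:
  (D || !G) forces G = False.
  (G || !M) forces M = False.
  (!A || M) forces A = False.
  clause (A || D || M) is falsified — backtrack.
So D = True.
Set M = False.
  then (!A || M) forces A = False.
Set P = True.
  then (!H || !P) forces H = False.
Set G = True.
All clauses satisfied.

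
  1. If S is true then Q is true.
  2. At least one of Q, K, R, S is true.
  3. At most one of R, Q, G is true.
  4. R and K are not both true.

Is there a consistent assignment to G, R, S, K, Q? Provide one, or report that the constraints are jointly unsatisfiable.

G=F, R=T, S=F, K=F, Q=F

  (1) S=F ⇒ Q: vacuous ✓
  (2) {Q, K, R, S}: 1 true — at least one ✓
  (3) {R, Q, G}: 1 true — at most one ✓
  (4) R=T, K=F — not both ✓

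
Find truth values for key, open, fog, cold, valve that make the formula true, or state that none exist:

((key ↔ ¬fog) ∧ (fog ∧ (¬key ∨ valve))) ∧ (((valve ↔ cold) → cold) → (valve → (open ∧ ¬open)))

key = False, open = False, fog = True, cold = False, valve = False

  (key ↔ ¬fog) ∧ (fog ∧ (¬key ∨ valve)) = True
    key ↔ ¬fog = True
      ¬fog = False
    fog ∧ (¬key ∨ valve) = True
      ¬key ∨ valve = True
        ¬key = True
  ((valve ↔ cold) → cold) → (valve → (open ∧ ¬open)) = True
    (valve ↔ cold) → cold = False
      valve ↔ cold = True
    valve → (open ∧ ¬open) = True
      open ∧ ¬open = False
        ¬open = True
Both conjuncts True, so the formula holds.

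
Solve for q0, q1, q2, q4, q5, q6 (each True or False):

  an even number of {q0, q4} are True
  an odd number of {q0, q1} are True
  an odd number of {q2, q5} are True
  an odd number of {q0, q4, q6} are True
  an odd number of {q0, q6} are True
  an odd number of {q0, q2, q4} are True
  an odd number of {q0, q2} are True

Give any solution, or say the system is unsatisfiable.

q0 = False, q1 = True, q2 = True, q4 = False, q5 = False, q6 = True

{q0, q4}: 0 true → even ✓
{q0, q1}: 1 true → odd ✓
{q2, q5}: 1 true → odd ✓
{q0, q4, q6}: 1 true → odd ✓
{q0, q6}: 1 true → odd ✓
{q0, q2, q4}: 1 true → odd ✓
{q0, q2}: 1 true → odd ✓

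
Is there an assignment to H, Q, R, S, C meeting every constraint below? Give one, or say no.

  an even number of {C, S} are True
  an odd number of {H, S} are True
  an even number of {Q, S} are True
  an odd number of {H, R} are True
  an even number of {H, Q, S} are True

H=F; Q=T; R=T; S=T; C=T

{C, S}: 2 true → even ✓
{H, S}: 1 true → odd ✓
{Q, S}: 2 true → even ✓
{H, R}: 1 true → odd ✓
{H, Q, S}: 2 true → even ✓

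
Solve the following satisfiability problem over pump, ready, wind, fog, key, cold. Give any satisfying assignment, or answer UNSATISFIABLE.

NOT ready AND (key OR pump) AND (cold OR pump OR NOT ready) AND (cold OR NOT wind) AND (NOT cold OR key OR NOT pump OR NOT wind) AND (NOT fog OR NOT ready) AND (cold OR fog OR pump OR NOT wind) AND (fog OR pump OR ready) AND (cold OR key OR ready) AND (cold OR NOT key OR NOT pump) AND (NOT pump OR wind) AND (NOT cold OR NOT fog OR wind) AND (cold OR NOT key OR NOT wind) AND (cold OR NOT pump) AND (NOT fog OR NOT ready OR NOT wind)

Unit clause (NOT ready) forces ready = False.
Set pump = False.
  then (key OR pump) forces key = True.
  then (fog OR pump OR ready) forces fog = True.
Set wind = False.
  then (NOT cold OR NOT fog OR wind) forces cold = False.
All clauses satisfied.

pump = False; ready = False; wind = False; fog = True; key = True; cold = False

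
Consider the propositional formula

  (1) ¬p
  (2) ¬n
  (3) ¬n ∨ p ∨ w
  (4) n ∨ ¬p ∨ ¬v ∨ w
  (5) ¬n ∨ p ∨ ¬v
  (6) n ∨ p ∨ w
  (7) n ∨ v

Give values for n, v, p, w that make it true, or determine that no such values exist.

Unit clause (¬p) forces p = False.
Unit clause (¬n) forces n = False.
In (n ∨ p ∨ w) only w is left, so w = True.
In (n ∨ v) only v is left, so v = True.
Check each clause:
  (¬p): ¬p holds.
  (¬n): ¬n holds.
  (¬n ∨ p ∨ w): ¬n holds.
  (n ∨ ¬p ∨ ¬v ∨ w): ¬p holds.
  (¬n ∨ p ∨ ¬v): ¬n holds.
  (n ∨ p ∨ w): w holds.
  (n ∨ v): v holds.
All clauses satisfied.

n=F, v=T, p=F, w=T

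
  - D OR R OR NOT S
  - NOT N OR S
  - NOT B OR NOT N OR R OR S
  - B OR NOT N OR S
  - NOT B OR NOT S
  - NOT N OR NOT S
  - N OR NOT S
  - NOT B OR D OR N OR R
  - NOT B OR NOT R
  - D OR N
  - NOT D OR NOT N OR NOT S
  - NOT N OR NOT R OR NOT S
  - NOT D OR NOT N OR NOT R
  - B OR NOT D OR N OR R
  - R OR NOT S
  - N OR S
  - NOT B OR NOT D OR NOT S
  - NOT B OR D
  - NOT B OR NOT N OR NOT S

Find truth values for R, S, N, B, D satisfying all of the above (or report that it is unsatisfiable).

Case N = True:
  (NOT N OR S) forces S = True.
  Clause (NOT N OR NOT S) is falsified — contradiction.
Case N = False:
  (N OR NOT S) forces S = False.
  Clause (N OR S) is falsified — contradiction.
Both cases fail, so the formula is unsatisfiable.

The formula is unsatisfiable.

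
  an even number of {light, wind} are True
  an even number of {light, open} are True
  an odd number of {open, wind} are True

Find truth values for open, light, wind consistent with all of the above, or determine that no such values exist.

Adding constraints 1, 2, 3 mod 2: every variable appears an even number of times on the left, so the left side is 0.
But the right sides sum to 1 (mod 2). 0 ≠ 1 — the system is inconsistent.

UNSATISFIABLE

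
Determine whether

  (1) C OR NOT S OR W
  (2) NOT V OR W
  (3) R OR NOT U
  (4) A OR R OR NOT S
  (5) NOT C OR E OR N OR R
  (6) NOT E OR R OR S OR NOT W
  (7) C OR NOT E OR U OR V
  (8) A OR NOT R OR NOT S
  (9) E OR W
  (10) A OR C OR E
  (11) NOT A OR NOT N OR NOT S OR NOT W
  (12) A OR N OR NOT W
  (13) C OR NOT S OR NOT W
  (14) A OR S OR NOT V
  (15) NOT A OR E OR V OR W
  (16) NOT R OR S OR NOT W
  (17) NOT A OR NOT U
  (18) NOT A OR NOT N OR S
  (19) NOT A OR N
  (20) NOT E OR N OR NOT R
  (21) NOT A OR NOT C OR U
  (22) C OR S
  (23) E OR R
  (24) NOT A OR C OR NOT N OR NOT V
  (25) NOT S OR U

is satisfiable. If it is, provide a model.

Set E = True.
Set S = False.
  then (C OR S) forces C = True.
Set W = False.
  then (NOT V OR W) forces V = False.
Set A = False.
Set U = True.
  then (R OR NOT U) forces R = True.
  then (NOT E OR N OR NOT R) forces N = True.
All clauses satisfied.

E = True, S = False, C = True, W = False, A = False, U = True, R = True, V = False, N = True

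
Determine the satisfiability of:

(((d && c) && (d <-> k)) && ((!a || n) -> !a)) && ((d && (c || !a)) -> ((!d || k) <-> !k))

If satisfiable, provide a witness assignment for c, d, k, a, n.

No satisfying assignment exists.

Case d = True: the formula simplifies to ((c && k) && ((!a || n) -> !a)) && ((c || !a) -> (k <-> !k)).
  c = True: simplifies to (k && ((!a || n) -> !a)) && (k <-> !k).
    k = True: the conjunct k <-> !k becomes True <-> !True = False.
    k = False: the conjunct k is False.
  c = False: the conjunct c is False.
Case d = False: the conjunct d is False.
Both cases fail — unsatisfiable.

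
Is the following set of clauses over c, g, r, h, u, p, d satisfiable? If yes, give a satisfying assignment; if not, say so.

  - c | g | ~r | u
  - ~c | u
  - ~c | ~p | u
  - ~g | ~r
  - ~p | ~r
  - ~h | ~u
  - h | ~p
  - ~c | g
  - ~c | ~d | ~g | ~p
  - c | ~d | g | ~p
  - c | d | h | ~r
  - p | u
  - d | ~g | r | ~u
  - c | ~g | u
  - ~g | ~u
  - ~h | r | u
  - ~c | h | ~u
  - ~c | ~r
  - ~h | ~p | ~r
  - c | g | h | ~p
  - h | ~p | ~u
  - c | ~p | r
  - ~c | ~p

c: False, g: False, r: False, h: False, u: True, p: False, d: False

Try c = True:
  (~c | u) forces u = True.
  (~h | ~u) forces h = False.
  clause (~c | h | ~u) is falsified — backtrack.
So c = False.
Try g = True:
  (~g | ~r) forces r = False.
  (c | ~g | u) forces u = True.
  clause (~g | ~u) is falsified — backtrack.
So g = False.
Set r = False.
  then (c | ~p | r) forces p = False.
  then (p | u) forces u = True.
  then (~h | ~u) forces h = False.
Set d = False.
All clauses satisfied.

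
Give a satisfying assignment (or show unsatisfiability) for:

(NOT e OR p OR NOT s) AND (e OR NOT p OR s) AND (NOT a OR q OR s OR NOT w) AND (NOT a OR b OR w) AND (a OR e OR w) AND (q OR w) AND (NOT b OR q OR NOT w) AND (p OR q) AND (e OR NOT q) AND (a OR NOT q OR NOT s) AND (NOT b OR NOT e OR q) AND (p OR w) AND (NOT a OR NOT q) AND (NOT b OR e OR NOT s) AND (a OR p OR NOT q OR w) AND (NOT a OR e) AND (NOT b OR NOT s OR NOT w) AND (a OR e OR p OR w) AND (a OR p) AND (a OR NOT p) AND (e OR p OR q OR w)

Try a = False:
  (a OR p) forces p = True.
  clause (a OR NOT p) is falsified — backtrack.
So a = True.
  then (NOT a OR NOT q) forces q = False.
  then (NOT a OR e) forces e = True.
  then (q OR w) forces w = True.
  then (NOT b OR q OR NOT w) forces b = False.
  then (p OR q) forces p = True.
  then (NOT a OR q OR s OR NOT w) forces s = True.
All clauses satisfied.

a=T, e=T, p=T, b=F, s=T, q=F, w=T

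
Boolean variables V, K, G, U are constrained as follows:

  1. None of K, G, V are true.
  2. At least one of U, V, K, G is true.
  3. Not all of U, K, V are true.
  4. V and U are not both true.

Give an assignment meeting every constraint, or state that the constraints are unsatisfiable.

V=F, K=F, G=F, U=T

  (1) {K, G, V}: 0 true — none ✓
  (2) {U, V, K, G}: 1 true — at least one ✓
  (3) {U, K, V}: 1/3 true — not all ✓
  (4) V=F, U=T — not both ✓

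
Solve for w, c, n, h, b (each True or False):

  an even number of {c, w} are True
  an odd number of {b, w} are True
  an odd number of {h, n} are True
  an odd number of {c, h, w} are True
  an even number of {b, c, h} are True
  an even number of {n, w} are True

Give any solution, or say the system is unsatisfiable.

w = False, c = False, n = False, h = True, b = True

{c, w}: 0 true → even ✓
{b, w}: 1 true → odd ✓
{h, n}: 1 true → odd ✓
{c, h, w}: 1 true → odd ✓
{b, c, h}: 2 true → even ✓
{n, w}: 0 true → even ✓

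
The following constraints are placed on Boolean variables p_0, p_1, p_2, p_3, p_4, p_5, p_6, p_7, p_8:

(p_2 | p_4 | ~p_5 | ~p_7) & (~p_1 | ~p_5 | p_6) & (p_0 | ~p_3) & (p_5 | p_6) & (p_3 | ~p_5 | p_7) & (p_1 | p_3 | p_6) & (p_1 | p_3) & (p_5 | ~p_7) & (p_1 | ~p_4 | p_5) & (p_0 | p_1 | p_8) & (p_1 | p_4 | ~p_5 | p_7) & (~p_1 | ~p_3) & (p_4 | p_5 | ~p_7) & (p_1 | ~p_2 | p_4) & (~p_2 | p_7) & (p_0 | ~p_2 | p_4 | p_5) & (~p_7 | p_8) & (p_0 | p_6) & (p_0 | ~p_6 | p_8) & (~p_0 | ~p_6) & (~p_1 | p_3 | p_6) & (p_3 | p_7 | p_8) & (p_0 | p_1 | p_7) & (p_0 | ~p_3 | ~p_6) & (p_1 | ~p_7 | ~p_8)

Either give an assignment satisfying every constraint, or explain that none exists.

p_0: False, p_1: True, p_2: False, p_3: False, p_4: True, p_5: False, p_6: True, p_7: False, p_8: True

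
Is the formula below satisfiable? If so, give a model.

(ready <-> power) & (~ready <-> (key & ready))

ready = True; key = False; power = True

  ready <-> power = True
  ~ready <-> (key & ready) = True
    ~ready = False
    key & ready = False
Both conjuncts True, so the formula holds.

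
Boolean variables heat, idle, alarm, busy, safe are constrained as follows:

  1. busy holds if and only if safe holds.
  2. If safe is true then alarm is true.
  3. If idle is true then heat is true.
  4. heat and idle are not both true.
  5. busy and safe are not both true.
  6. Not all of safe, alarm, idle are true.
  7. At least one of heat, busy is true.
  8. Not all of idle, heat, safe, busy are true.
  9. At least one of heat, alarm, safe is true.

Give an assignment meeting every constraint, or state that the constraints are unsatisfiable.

heat = True, idle = False, alarm = False, busy = False, safe = False

  (1) busy=F, safe=F — same ✓
  (2) safe=F ⇒ alarm: vacuous ✓
  (3) idle=F ⇒ heat: vacuous ✓
  (4) heat=T, idle=F — not both ✓
  (5) busy=F, safe=F — not both ✓
  (6) {safe, alarm, idle}: 0/3 true — not all ✓
  (7) {heat, busy}: 1 true — at least one ✓
  (8) {idle, heat, safe, busy}: 1/4 true — not all ✓
  (9) {heat, alarm, safe}: 1 true — at least one ✓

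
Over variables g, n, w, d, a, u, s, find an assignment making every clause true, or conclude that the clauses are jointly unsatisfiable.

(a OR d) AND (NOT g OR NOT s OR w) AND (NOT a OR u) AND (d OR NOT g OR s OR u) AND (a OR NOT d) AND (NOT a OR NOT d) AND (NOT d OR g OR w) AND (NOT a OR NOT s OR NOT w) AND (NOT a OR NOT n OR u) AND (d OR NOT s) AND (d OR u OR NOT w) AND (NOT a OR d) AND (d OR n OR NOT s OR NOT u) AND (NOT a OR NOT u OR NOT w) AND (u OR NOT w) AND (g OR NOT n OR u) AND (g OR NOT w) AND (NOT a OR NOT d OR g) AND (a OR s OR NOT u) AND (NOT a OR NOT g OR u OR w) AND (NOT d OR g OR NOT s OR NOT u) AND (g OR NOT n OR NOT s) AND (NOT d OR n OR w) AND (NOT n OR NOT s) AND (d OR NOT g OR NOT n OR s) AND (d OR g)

Unsatisfiable — no assignment works.

Case d = True:
  (a OR NOT d) forces a = True.
  Clause (NOT a OR NOT d) is falsified — contradiction.
Case d = False:
  (a OR d) forces a = True.
  Clause (NOT a OR d) is falsified — contradiction.
Both cases fail, so the formula is unsatisfiable.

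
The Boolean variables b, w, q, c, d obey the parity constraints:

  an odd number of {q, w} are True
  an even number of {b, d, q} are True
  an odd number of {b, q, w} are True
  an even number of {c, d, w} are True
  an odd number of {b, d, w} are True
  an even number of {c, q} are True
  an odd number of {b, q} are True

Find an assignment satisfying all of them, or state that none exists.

b = False, w = False, q = True, c = True, d = True

{q, w}: 1 true → odd ✓
{b, d, q}: 2 true → even ✓
{b, q, w}: 1 true → odd ✓
{c, d, w}: 2 true → even ✓
{b, d, w}: 1 true → odd ✓
{c, q}: 2 true → even ✓
{b, q}: 1 true → odd ✓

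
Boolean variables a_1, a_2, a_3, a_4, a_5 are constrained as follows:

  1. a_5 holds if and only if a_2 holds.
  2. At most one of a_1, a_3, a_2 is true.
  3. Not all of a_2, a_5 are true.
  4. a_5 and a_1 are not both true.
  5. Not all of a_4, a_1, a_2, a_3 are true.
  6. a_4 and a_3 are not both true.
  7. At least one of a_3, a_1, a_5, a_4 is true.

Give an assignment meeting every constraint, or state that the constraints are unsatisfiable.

a_1: True, a_2: False, a_3: False, a_4: True, a_5: False

  (1) a_5=F, a_2=F — same ✓
  (2) {a_1, a_3, a_2}: 1 true — at most one ✓
  (3) {a_2, a_5}: 0/2 true — not all ✓
  (4) a_5=F, a_1=T — not both ✓
  (5) {a_4, a_1, a_2, a_3}: 2/4 true — not all ✓
  (6) a_4=T, a_3=F — not both ✓
  (7) {a_3, a_1, a_5, a_4}: 2 true — at least one ✓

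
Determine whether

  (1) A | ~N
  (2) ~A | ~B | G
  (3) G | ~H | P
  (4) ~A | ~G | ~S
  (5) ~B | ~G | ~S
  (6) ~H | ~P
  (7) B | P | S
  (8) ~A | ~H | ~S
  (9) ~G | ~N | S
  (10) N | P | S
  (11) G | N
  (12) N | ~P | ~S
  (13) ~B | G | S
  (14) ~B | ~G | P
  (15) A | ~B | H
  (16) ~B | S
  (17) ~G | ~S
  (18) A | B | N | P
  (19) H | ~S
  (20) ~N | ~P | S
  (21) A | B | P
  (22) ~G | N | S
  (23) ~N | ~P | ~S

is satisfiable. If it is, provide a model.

The formula is unsatisfiable.

Case H = True:
  (~H | ~P) forces P = False.
  (G | ~H | P) forces G = True.
  (~B | ~G | P) forces B = False.
  (B | P | S) forces S = True.
  Clause (~G | ~S) is falsified — contradiction.
Case H = False:
  (H | ~S) forces S = False.
  (~B | S) forces B = False.
  (B | P | S) forces P = True.
  (~N | ~P | S) forces N = False.
  (G | N) forces G = True.
  Clause (~G | N | S) is falsified — contradiction.
Both cases fail, so the formula is unsatisfiable.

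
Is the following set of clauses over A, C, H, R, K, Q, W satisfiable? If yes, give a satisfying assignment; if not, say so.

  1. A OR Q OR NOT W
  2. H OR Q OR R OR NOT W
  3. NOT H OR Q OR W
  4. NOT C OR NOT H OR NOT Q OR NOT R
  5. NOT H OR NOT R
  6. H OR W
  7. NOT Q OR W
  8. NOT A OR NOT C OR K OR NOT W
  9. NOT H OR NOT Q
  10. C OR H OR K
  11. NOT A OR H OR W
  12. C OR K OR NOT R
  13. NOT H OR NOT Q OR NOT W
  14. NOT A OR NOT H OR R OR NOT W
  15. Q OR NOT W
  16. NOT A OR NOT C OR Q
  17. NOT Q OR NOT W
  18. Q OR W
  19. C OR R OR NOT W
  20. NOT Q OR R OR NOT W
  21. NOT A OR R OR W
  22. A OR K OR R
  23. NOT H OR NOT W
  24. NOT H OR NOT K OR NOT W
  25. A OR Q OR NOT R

No satisfying assignment exists.

Case Q = True:
  (NOT Q OR W) forces W = True.
  Clause (NOT Q OR NOT W) is falsified — contradiction.
Case Q = False:
  (Q OR NOT W) forces W = False.
  Clause (Q OR W) is falsified — contradiction.
Both cases fail, so the formula is unsatisfiable.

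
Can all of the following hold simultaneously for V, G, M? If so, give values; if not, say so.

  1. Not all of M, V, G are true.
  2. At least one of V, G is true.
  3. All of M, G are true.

V = False; G = True; M = True

  (1) {M, V, G}: 2/3 true — not all ✓
  (2) {V, G}: 1 true — at least one ✓
  (3) {M, G}: all 2 true ✓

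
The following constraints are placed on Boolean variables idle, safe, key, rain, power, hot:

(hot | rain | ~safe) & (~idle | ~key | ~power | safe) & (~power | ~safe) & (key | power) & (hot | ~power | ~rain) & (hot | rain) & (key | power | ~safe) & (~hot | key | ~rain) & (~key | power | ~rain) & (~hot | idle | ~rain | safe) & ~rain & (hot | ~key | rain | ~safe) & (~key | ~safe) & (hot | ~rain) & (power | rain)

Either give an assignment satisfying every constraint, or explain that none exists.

Unit clause (~rain) forces rain = False.
In (power | rain) only power is left, so power = True.
In (~power | ~safe) only ~safe is left, so safe = False.
In (hot | rain) only hot is left, so hot = True.
Set idle = True.
  then (~idle | ~key | ~power | safe) forces key = False.
All clauses satisfied.

idle: True, safe: False, key: False, rain: False, power: True, hot: True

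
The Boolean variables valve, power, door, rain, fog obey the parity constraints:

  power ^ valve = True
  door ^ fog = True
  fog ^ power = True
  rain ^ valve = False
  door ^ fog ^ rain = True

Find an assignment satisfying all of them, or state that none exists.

valve = False, power = True, door = True, rain = False, fog = False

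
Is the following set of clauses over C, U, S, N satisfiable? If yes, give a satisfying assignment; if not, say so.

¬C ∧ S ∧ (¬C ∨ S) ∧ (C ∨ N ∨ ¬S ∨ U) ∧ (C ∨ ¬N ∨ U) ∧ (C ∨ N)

Unit clause (¬C) forces C = False.
Unit clause (S) forces S = True.
In (C ∨ N) only N is left, so N = True.
In (C ∨ ¬N ∨ U) only U is left, so U = True.
Check each clause:
  (¬C): ¬C holds.
  (S): S holds.
  (¬C ∨ S): ¬C holds.
  (C ∨ N ∨ ¬S ∨ U): N holds.
  (C ∨ ¬N ∨ U): U holds.
  (C ∨ N): N holds.
All clauses satisfied.

C=F; U=T; S=T; N=T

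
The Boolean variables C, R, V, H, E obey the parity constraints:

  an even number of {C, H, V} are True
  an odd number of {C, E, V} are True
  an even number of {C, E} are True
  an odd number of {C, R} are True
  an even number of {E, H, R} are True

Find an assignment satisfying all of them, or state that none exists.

C = False; R = True; V = True; H = True; E = False

{C, H, V}: 2 true → even ✓
{C, E, V}: 1 true → odd ✓
{C, E}: 0 true → even ✓
{C, R}: 1 true → odd ✓
{E, H, R}: 2 true → even ✓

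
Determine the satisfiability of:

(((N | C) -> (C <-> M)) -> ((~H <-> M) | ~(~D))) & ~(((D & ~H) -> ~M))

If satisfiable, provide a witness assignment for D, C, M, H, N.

D: True; C: False; M: True; H: False; N: False

  ((N | C) -> (C <-> M)) -> ((~H <-> M) | ~(~D)) = True
    (N | C) -> (C <-> M) = True
      N | C = False
      C <-> M = False
    (~H <-> M) | ~(~D) = True
      ~H <-> M = True
        ~H = True
      ~(~D) = True
        ~D = False
  ~(((D & ~H) -> ~M)) = True
    (D & ~H) -> ~M = False
      D & ~H = True
        ~H = True
      ~M = False
Both conjuncts True, so the formula holds.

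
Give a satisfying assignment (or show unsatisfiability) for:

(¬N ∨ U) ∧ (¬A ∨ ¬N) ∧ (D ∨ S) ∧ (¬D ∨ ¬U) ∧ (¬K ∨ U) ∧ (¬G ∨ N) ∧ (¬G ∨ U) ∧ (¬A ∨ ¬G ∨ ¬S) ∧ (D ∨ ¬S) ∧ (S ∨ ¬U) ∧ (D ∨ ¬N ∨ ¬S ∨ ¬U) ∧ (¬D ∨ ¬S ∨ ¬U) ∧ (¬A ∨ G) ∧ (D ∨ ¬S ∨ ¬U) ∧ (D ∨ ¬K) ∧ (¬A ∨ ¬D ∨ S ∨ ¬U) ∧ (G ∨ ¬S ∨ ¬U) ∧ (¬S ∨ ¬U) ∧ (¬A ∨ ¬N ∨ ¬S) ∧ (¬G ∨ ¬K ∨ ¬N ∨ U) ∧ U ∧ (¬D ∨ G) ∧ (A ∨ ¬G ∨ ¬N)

Unsatisfiable — no assignment works.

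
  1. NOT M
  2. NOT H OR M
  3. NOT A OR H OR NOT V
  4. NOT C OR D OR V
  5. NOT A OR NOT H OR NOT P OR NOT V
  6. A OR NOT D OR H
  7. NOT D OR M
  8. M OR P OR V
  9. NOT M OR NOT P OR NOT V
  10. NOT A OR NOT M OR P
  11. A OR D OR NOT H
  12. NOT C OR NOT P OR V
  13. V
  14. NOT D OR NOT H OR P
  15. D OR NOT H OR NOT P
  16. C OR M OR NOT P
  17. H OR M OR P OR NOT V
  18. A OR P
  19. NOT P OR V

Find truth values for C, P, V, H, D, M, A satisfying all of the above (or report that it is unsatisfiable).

Unit clause (NOT M) forces M = False.
In (NOT H OR M) only NOT H is left, so H = False.
In (NOT D OR M) only NOT D is left, so D = False.
Unit clause (V) forces V = True.
In (H OR M OR P OR NOT V) only P is left, so P = True.
In (NOT A OR H OR NOT V) only NOT A is left, so A = False.
In (C OR M OR NOT P) only C is left, so C = True.
All clauses satisfied.

C = True, P = True, V = True, H = False, D = False, M = False, A = False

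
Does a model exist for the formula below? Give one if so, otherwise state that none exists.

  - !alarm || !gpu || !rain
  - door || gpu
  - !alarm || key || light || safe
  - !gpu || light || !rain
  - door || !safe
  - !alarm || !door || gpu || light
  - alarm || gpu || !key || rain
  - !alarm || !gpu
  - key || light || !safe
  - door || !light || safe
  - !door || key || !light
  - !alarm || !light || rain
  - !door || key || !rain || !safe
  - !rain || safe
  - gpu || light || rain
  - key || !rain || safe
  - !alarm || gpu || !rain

Set key = True.
Set door = True.
Set safe = True.
Set gpu = False.
Set light = True.
Try rain = False:
  (alarm || gpu || !key || rain) forces alarm = True.
  clause (!alarm || !light || rain) is falsified — backtrack.
So rain = True.
  then (!alarm || gpu || !rain) forces alarm = False.
All clauses satisfied.

key: True; door: True; safe: True; gpu: False; light: True; rain: True; alarm: False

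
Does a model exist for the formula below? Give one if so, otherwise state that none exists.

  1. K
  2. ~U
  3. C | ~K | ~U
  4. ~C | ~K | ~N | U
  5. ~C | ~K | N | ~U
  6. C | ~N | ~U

Unit clause (K) forces K = True.
Unit clause (~U) forces U = False.
Set N = True.
  then (~C | ~K | ~N | U) forces C = False.
All clauses satisfied.

U: False, N: True, C: False, K: True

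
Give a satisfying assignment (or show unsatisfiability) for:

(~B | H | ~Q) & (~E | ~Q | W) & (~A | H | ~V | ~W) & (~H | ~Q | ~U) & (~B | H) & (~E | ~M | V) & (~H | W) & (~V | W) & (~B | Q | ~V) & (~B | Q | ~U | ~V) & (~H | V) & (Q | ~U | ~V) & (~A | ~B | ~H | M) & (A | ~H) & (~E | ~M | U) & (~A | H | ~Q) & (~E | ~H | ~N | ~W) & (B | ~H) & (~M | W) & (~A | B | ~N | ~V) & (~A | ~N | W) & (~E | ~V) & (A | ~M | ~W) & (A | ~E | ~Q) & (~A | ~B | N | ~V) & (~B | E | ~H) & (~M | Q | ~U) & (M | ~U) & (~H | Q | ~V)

M = False; V = False; W = False; B = False; H = False; A = False; E = True; U = False; Q = False; N = True

Set M = False.
  then (M | ~U) forces U = False.
Set V = False.
  then (~H | V) forces H = False.
  then (~B | H) forces B = False.
Set W = False.
Set A = False.
Set E = True.
  then (~E | ~Q | W) forces Q = False.
Set N = True.
All clauses satisfied.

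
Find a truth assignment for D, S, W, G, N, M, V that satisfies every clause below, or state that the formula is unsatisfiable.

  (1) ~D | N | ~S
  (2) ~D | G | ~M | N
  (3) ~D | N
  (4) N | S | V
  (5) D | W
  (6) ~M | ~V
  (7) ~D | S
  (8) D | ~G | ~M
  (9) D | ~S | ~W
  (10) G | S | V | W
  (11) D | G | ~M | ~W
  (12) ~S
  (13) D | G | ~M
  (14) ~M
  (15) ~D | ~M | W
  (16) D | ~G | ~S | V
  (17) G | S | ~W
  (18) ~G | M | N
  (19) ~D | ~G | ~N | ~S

Unit clause (~S) forces S = False.
Unit clause (~M) forces M = False.
In (~D | S) only ~D is left, so D = False.
In (D | W) only W is left, so W = True.
In (G | S | ~W) only G is left, so G = True.
In (~G | M | N) only N is left, so N = True.
Set V = True.
All clauses satisfied.

D: False; S: False; W: True; G: True; N: True; M: False; V: True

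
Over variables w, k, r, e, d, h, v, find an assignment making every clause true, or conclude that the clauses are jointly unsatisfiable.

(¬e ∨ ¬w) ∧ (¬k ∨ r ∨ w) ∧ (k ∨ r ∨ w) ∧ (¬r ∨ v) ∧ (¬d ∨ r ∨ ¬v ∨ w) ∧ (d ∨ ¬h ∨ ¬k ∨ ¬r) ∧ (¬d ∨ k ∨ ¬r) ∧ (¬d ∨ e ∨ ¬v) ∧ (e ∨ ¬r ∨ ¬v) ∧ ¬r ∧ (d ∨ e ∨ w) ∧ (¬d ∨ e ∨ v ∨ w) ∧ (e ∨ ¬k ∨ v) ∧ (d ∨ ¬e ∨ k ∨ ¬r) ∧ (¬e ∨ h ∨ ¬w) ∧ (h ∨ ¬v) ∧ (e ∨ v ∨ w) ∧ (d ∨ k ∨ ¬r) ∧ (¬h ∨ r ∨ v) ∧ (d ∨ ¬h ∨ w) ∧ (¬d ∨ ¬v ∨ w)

w = True; k = False; r = False; e = False; d = True; h = False; v = False

Unit clause (¬r) forces r = False.
Try w = False:
  (¬k ∨ r ∨ w) forces k = False.
  clause (k ∨ r ∨ w) is falsified — backtrack.
So w = True.
  then (¬e ∨ ¬w) forces e = False.
Set k = False.
Set d = True.
  then (¬d ∨ e ∨ ¬v) forces v = False.
  then (¬h ∨ r ∨ v) forces h = False.
All clauses satisfied.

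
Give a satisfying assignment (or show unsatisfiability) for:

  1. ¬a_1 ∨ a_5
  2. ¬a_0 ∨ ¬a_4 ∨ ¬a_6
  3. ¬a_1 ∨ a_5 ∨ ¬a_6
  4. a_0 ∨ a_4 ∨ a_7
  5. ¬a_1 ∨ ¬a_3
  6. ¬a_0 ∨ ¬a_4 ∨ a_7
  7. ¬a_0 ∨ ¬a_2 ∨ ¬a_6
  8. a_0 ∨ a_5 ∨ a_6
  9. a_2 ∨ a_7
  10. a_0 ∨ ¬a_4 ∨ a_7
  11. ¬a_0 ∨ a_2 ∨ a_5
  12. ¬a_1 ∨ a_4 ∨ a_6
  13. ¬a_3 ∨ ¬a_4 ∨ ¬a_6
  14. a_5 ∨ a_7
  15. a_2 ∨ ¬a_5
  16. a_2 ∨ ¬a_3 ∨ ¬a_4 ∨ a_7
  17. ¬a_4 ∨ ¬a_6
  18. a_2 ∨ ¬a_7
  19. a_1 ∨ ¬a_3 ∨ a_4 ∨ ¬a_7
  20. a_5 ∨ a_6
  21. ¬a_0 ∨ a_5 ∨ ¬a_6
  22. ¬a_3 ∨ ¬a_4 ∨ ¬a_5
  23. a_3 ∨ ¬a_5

Set a_0 = False.
Set a_1 = False.
Try a_2 = False:
  (a_2 ∨ a_7) forces a_7 = True.
  clause (a_2 ∨ ¬a_7) is falsified — backtrack.
So a_2 = True.
Set a_3 = False.
  then (a_3 ∨ ¬a_5) forces a_5 = False.
  then (a_0 ∨ a_5 ∨ a_6) forces a_6 = True.
  then (a_5 ∨ a_7) forces a_7 = True.
  then (¬a_4 ∨ ¬a_6) forces a_4 = False.
All clauses satisfied.

a_0 = False, a_1 = False, a_2 = True, a_3 = False, a_4 = False, a_5 = False, a_6 = True, a_7 = True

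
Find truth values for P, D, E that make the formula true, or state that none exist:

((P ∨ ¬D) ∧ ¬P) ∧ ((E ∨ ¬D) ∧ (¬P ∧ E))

P = False, D = False, E = True

  (P ∨ ¬D) ∧ ¬P = True
    P ∨ ¬D = True
      ¬D = True
    ¬P = True
  (E ∨ ¬D) ∧ (¬P ∧ E) = True
    E ∨ ¬D = True
      ¬D = True
    ¬P ∧ E = True
      ¬P = True
Both conjuncts True, so the formula holds.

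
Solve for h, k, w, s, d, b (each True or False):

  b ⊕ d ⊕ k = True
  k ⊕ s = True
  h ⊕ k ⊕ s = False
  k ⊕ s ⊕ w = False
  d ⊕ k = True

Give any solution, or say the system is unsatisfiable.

h=T; k=F; w=T; s=T; d=T; b=F

b ⊕ d ⊕ k = F ⊕ T ⊕ F = True ✓
k ⊕ s = F ⊕ T = True ✓
h ⊕ k ⊕ s = T ⊕ F ⊕ T = False ✓
k ⊕ s ⊕ w = F ⊕ T ⊕ T = False ✓
d ⊕ k = T ⊕ F = True ✓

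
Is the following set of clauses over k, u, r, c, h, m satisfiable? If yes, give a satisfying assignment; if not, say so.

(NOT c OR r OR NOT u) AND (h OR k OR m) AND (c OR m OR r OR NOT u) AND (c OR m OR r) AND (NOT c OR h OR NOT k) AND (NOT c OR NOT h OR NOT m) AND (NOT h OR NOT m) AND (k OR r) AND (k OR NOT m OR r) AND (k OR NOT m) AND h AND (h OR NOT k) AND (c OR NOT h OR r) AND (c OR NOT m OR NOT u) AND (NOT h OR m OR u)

Unit clause (h) forces h = True.
In (NOT h OR NOT m) only NOT m is left, so m = False.
In (NOT h OR m OR u) only u is left, so u = True.
Set k = True.
Try r = False:
  (NOT c OR r OR NOT u) forces c = False.
  clause (c OR m OR r OR NOT u) is falsified — backtrack.
So r = True.
Set c = True.
All clauses satisfied.

k: True, u: True, r: True, c: True, h: True, m: False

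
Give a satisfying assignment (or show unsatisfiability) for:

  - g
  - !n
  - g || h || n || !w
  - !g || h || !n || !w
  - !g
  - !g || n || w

Case g = True:
  Clause (!g) is falsified — contradiction.
Case g = False:
  Clause (g) is falsified — contradiction.
Both cases fail, so the formula is unsatisfiable.

UNSATISFIABLE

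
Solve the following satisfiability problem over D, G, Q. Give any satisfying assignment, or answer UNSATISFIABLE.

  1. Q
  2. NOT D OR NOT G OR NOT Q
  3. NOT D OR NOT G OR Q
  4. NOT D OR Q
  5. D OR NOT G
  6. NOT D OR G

D: False, G: False, Q: True

Unit clause (Q) forces Q = True.
Try D = True:
  (NOT D OR NOT G OR NOT Q) forces G = False.
  clause (NOT D OR G) is falsified — backtrack.
So D = False.
  then (D OR NOT G) forces G = False.
Check each clause:
  (Q): Q holds.
  (NOT D OR NOT G OR NOT Q): NOT D holds.
  (NOT D OR NOT G OR Q): NOT D holds.
  (NOT D OR Q): NOT D holds.
  (D OR NOT G): NOT G holds.
  (NOT D OR G): NOT D holds.
All clauses satisfied.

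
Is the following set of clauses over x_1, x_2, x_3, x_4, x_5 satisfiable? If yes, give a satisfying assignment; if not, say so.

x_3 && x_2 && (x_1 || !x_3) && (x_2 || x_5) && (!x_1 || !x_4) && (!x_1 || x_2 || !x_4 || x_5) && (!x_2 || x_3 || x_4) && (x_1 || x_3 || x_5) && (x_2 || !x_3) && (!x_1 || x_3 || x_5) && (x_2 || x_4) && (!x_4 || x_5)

x_1 = True; x_2 = True; x_3 = True; x_4 = False; x_5 = True

Unit clause (x_3) forces x_3 = True.
Unit clause (x_2) forces x_2 = True.
In (x_1 || !x_3) only x_1 is left, so x_1 = True.
In (!x_1 || !x_4) only !x_4 is left, so x_4 = False.
Set x_5 = True.
All clauses satisfied.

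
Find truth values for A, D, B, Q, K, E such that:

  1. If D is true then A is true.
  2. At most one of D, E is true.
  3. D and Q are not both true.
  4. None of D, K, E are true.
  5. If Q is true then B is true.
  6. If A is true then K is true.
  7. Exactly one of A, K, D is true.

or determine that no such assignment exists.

The formula is unsatisfiable.

Case D = True:
  Constraint (4) is violated (D=T) — contradiction.
Case D = False:
  (4) forces K = False.
  (4) forces E = False.
  (6) with K=F forces A = False.
  Constraint (7) is violated (A=F, K=F, D=F) — contradiction.
Both cases fail — unsatisfiable.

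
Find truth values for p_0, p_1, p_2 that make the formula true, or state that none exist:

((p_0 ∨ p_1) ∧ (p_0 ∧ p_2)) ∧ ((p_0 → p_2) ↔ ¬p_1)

p_0 = True, p_1 = False, p_2 = True

  (p_0 ∨ p_1) ∧ (p_0 ∧ p_2) = True
    p_0 ∨ p_1 = True
    p_0 ∧ p_2 = True
  (p_0 → p_2) ↔ ¬p_1 = True
    p_0 → p_2 = True
    ¬p_1 = True
Both conjuncts True, so the formula holds.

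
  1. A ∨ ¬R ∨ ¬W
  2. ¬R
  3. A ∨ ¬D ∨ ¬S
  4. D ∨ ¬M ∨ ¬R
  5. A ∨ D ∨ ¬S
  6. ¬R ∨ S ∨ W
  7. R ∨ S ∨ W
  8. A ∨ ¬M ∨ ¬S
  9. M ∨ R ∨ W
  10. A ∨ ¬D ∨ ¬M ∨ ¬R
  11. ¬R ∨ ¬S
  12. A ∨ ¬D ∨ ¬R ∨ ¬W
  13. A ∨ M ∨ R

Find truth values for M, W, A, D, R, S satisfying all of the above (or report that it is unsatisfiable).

M = True, W = True, A = True, D = True, R = False, S = False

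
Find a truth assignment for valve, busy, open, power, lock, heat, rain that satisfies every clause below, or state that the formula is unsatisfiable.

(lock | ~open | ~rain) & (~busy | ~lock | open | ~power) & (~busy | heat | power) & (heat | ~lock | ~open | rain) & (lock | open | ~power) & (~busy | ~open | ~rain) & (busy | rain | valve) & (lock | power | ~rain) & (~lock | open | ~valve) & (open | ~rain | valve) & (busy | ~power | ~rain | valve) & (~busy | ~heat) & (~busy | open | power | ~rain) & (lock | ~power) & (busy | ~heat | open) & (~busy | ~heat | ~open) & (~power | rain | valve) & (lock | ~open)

Set valve = True.
Set busy = False.
Set open = True.
  then (lock | ~open) forces lock = True.
Set power = False.
Set heat = False.
  then (heat | ~lock | ~open | rain) forces rain = True.
All clauses satisfied.

valve = True, busy = False, open = True, power = False, lock = True, heat = False, rain = True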